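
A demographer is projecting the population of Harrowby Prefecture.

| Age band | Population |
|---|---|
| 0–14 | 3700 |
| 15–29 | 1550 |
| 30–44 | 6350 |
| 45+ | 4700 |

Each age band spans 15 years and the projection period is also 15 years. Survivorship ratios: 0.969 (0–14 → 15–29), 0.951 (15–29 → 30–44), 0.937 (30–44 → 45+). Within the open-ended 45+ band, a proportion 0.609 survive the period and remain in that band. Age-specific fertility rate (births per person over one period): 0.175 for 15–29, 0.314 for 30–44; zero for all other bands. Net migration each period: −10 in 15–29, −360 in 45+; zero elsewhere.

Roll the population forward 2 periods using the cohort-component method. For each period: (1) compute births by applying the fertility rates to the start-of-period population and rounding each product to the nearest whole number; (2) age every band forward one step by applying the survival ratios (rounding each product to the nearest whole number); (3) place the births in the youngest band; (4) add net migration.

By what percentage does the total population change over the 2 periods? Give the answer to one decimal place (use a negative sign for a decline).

-21.2

Call the groups 1 to 4, youngest first.
— Period 1 —
Births: 1550 × 0.175 = 271 ; 6350 × 0.314 = 1994 → 2265
Group 2: 3700 × 0.969 = 3585
Group 3: 1550 × 0.951 = 1474
Group 4: 6350 × 0.937 + 4700 × 0.609 = 5950 + 2862 = 8812
Net migration: Group 2 − 10 → 3575; Group 4 − 360 → 8452
→ [2265, 3575, 1474, 8452]
— Period 2 —
Births: 3575 × 0.175 = 626 ; 1474 × 0.314 = 463 → 1089
Group 2: 2265 × 0.969 = 2195
Group 3: 3575 × 0.951 = 3400
Group 4: 1474 × 0.937 + 8452 × 0.609 = 1381 + 5147 = 6528
Net migration: Group 2 − 10 → 2185; Group 4 − 360 → 6168
→ [1089, 2185, 3400, 6168]
Total: 16300 → 12842; change = -3458; percentage change = -21.2%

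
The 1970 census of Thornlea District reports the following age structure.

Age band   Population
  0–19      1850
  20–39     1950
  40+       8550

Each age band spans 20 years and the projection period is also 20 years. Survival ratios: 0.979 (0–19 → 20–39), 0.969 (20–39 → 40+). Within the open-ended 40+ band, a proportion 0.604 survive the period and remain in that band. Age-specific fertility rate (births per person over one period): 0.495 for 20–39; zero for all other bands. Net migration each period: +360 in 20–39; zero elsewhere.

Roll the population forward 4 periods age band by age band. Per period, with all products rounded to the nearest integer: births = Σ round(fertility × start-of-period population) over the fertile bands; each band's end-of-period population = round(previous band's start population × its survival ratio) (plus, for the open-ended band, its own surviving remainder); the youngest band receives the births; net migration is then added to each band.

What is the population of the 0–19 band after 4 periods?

— Period 1 —
Births: 1950 × 0.495 = 965
20–39: 1850 × 0.979 = 1811
40+: 1950 × 0.969 + 8550 × 0.604 = 1890 + 5164 = 7054
Net migration: 20–39 + 360 → 2171
End of period: [965, 2171, 7054]
— Period 2 —
Births: 2171 × 0.495 = 1075
20–39: 965 × 0.979 = 945
40+: 2171 × 0.969 + 7054 × 0.604 = 2104 + 4261 = 6365
Net migration: 20–39 + 360 → 1305
End of period: [1075, 1305, 6365]
— Period 3 —
Births: 1305 × 0.495 = 646
20–39: 1075 × 0.979 = 1052
40+: 1305 × 0.969 + 6365 × 0.604 = 1265 + 3844 = 5109
Net migration: 20–39 + 360 → 1412
End of period: [646, 1412, 5109]
— Period 4 —
Births: 1412 × 0.495 = 699
20–39: 646 × 0.979 = 632
40+: 1412 × 0.969 + 5109 × 0.604 = 1368 + 3086 = 4454
Net migration: 20–39 + 360 → 992
End of period: [699, 992, 4454]

699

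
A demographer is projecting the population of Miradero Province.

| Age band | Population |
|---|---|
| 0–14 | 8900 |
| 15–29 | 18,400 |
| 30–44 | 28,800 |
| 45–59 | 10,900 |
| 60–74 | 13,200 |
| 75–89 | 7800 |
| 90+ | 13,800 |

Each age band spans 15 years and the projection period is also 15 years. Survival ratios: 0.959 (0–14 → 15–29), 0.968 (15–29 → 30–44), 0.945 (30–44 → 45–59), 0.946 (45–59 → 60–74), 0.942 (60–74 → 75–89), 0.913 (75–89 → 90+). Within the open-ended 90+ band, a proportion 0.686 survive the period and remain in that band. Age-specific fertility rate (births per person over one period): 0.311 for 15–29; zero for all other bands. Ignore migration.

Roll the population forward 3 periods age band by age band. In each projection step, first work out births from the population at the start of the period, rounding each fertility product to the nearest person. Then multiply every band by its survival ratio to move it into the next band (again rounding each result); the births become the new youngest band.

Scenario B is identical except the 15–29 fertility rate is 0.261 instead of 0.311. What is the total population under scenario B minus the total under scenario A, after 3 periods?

After projecting period 1:
Births: 18400 × 0.311 = 5722
15–29: 8900 × 0.959 = 8535
30–44: 18400 × 0.968 = 17811
45–59: 28800 × 0.945 = 27216
60–74: 10900 × 0.946 = 10311
75–89: 13200 × 0.942 = 12434
90+: 7800 × 0.913 + 13800 × 0.686 = 7121 + 9467 = 16588
→ [5722, 8535, 17811, 27216, 10311, 12434, 16588]
After projecting period 2:
Births: 8535 × 0.311 = 2654
15–29: 5722 × 0.959 = 5487
30–44: 8535 × 0.968 = 8262
45–59: 17811 × 0.945 = 16831
60–74: 27216 × 0.946 = 25746
75–89: 10311 × 0.942 = 9713
90+: 12434 × 0.913 + 16588 × 0.686 = 11352 + 11379 = 22731
→ [2654, 5487, 8262, 16831, 25746, 9713, 22731]
After projecting period 3:
Births: 5487 × 0.311 = 1706
15–29: 2654 × 0.959 = 2545
30–44: 5487 × 0.968 = 5311
45–59: 8262 × 0.945 = 7808
60–74: 16831 × 0.946 = 15922
75–89: 25746 × 0.942 = 24253
90+: 9713 × 0.913 + 22731 × 0.686 = 8868 + 15593 = 24461
→ [1706, 2545, 5311, 7808, 15922, 24253, 24461]
Scenario A total after 3 periods: 82006
Scenario B projection —
After projecting period 1:
Births: 18400 × 0.261 = 4802
15–29: 8900 × 0.959 = 8535
30–44: 18400 × 0.968 = 17811
45–59: 28800 × 0.945 = 27216
60–74: 10900 × 0.946 = 10311
75–89: 13200 × 0.942 = 12434
90+: 7800 × 0.913 + 13800 × 0.686 = 7121 + 9467 = 16588
→ [4802, 8535, 17811, 27216, 10311, 12434, 16588]
After projecting period 2:
Births: 8535 × 0.261 = 2228
15–29: 4802 × 0.959 = 4605
30–44: 8535 × 0.968 = 8262
45–59: 17811 × 0.945 = 16831
60–74: 27216 × 0.946 = 25746
75–89: 10311 × 0.942 = 9713
90+: 12434 × 0.913 + 16588 × 0.686 = 11352 + 11379 = 22731
→ [2228, 4605, 8262, 16831, 25746, 9713, 22731]
After projecting period 3:
Births: 4605 × 0.261 = 1202
15–29: 2228 × 0.959 = 2137
30–44: 4605 × 0.968 = 4458
45–59: 8262 × 0.945 = 7808
60–74: 16831 × 0.946 = 15922
75–89: 25746 × 0.942 = 24253
90+: 9713 × 0.913 + 22731 × 0.686 = 8868 + 15593 = 24461
→ [1202, 2137, 4458, 7808, 15922, 24253, 24461]
Scenario B total after 3 periods: 80241
Difference B − A = 80241 − 82006 = -1765

-1765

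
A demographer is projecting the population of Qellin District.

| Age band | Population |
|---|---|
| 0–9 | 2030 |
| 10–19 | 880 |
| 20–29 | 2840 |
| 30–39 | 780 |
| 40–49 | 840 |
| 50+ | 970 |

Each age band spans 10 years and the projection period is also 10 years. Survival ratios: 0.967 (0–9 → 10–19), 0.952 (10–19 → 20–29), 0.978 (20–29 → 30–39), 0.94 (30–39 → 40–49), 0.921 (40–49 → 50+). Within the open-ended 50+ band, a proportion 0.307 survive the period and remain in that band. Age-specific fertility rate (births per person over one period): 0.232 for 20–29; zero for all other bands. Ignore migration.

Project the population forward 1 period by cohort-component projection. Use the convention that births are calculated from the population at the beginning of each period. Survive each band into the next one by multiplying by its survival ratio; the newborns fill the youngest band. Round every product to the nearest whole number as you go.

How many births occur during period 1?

— Period 1 —
Births: 2840 * 0.232 = 659
10–19: 2030 * 0.967 = 1963
20–29: 880 * 0.952 = 838
30–39: 2840 * 0.978 = 2778
40–49: 780 * 0.94 = 733
50+: 840 * 0.921 + 970 * 0.307 = 774 + 298 = 1072
Giving 659 / 1963 / 838 / 2778 / 733 / 1072.

659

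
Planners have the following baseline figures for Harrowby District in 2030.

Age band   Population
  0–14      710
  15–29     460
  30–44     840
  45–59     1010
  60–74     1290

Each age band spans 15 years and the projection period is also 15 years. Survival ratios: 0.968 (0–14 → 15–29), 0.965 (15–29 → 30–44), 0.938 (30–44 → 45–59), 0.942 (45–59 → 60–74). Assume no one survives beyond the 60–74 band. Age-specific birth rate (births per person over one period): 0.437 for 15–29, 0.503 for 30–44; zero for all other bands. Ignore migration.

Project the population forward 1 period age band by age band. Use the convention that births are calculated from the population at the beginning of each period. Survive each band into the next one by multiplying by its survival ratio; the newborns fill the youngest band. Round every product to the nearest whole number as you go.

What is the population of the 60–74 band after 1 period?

Numbering the bands 1..5 from youngest to oldest:
— Period 1 —
Births: 460 × 0.437 = 201, 840 × 0.503 = 423 → total 624
Band 2: 710 × 0.968 = 687
Band 3: 460 × 0.965 = 444
Band 4: 840 × 0.938 = 788
Band 5: 1010 × 0.942 = 951
End of period: [624, 687, 444, 788, 951]

951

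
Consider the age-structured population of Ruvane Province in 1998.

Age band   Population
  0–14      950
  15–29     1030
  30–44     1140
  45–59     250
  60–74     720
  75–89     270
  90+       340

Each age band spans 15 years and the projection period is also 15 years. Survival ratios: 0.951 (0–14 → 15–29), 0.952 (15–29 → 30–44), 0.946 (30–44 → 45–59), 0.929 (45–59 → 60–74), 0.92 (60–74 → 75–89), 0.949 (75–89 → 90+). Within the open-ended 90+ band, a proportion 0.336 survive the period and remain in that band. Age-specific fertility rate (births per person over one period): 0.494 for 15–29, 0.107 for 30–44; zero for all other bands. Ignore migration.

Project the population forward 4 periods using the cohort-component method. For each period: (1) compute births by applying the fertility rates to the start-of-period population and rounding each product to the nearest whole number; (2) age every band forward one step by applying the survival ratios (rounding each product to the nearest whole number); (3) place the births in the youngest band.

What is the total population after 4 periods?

4304

Numbering the groups 1..7 from youngest to oldest:
[period 1]
Births: 1030 × 0.494 = 509, 1140 × 0.107 = 122 → total 631
Group 2: 950 × 0.951 = 903
Group 3: 1030 × 0.952 = 981
Group 4: 1140 × 0.946 = 1078
Group 5: 250 × 0.929 = 232
Group 6: 720 × 0.92 = 662
Group 7: 270 × 0.949 + 340 × 0.336 = 256 + 114 = 370
End of period: [631, 903, 981, 1078, 232, 662, 370]
[period 2]
Births: 903 × 0.494 = 446, 981 × 0.107 = 105 → total 551
Group 2: 631 × 0.951 = 600
Group 3: 903 × 0.952 = 860
Group 4: 981 × 0.946 = 928
Group 5: 1078 × 0.929 = 1001
Group 6: 232 × 0.92 = 213
Group 7: 662 × 0.949 + 370 × 0.336 = 628 + 124 = 752
End of period: [551, 600, 860, 928, 1001, 213, 752]
[period 3]
Births: 600 × 0.494 = 296, 860 × 0.107 = 92 → total 388
Group 2: 551 × 0.951 = 524
Group 3: 600 × 0.952 = 571
Group 4: 860 × 0.946 = 814
Group 5: 928 × 0.929 = 862
Group 6: 1001 × 0.92 = 921
Group 7: 213 × 0.949 + 752 × 0.336 = 202 + 253 = 455
End of period: [388, 524, 571, 814, 862, 921, 455]
[period 4]
Births: 524 × 0.494 = 259, 571 × 0.107 = 61 → total 320
Group 2: 388 × 0.951 = 369
Group 3: 524 × 0.952 = 499
Group 4: 571 × 0.946 = 540
Group 5: 814 × 0.929 = 756
Group 6: 862 × 0.92 = 793
Group 7: 921 × 0.949 + 455 × 0.336 = 874 + 153 = 1027
End of period: [320, 369, 499, 540, 756, 793, 1027]
Total after period 4: 320 + 369 + 499 + 540 + 756 + 793 + 1027 = 4304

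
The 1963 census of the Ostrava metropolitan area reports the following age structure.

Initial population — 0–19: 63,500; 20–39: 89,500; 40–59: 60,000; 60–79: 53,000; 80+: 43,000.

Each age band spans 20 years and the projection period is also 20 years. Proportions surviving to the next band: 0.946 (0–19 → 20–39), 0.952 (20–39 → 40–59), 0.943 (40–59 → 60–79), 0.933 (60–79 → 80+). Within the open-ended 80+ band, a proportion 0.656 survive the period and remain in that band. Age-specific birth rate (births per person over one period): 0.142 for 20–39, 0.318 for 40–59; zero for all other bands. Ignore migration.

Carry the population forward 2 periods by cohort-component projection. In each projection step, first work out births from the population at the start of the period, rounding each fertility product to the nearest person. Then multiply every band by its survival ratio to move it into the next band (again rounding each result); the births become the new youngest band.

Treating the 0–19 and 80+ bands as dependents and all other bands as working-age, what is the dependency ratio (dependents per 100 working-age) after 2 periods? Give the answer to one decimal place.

Numbering the groups 1..5 from youngest to oldest:
Period 1:
Births: 89500 × 0.142 = 12709 ; 60000 × 0.318 = 19080 ⇒ total 31789
Group 2: 63500 × 0.946 = 60071
Group 3: 89500 × 0.952 = 85204
Group 4: 60000 × 0.943 = 56580
Group 5: 53000 × 0.933 + 43000 × 0.656 = 49449 + 28208 = 77657
Population now: 0–19=31789, 20–39=60071, 40–59=85204, 60–79=56580, 80+=77657
Period 2:
Births: 60071 × 0.142 = 8530 ; 85204 × 0.318 = 27095 ⇒ total 35625
Group 2: 31789 × 0.946 = 30072
Group 3: 60071 × 0.952 = 57188
Group 4: 85204 × 0.943 = 80347
Group 5: 56580 × 0.933 + 77657 × 0.656 = 52789 + 50943 = 103732
Population now: 0–19=35625, 20–39=30072, 40–59=57188, 60–79=80347, 80+=103732
Dependents (band 0–19 + band 80+) = 35625 + 103732 = 139357; working-age = 167607; ratio = 139357/167607 × 100 = 83.1

83.1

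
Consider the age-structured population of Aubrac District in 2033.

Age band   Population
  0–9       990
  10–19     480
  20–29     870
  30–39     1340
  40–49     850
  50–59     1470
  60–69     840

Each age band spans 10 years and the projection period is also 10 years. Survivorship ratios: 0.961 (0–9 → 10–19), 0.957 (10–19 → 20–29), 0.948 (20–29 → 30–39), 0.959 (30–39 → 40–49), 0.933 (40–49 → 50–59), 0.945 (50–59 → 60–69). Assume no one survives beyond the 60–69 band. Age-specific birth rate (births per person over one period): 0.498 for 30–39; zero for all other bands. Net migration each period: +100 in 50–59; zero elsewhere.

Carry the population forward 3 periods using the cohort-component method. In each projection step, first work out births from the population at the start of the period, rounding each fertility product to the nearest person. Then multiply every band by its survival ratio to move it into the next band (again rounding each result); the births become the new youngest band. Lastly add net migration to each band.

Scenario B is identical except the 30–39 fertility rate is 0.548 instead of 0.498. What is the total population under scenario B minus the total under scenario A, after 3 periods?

122

Call the bands 1 to 7, youngest first.
— Period 1 —
Births: 1340 × 0.498 = 667
Band 2: 990 × 0.961 = 951
Band 3: 480 × 0.957 = 459
Band 4: 870 × 0.948 = 825
Band 5: 1340 × 0.959 = 1285
Band 6: 850 × 0.933 = 793
Band 7: 1470 × 0.945 = 1389
Net migration: Band 6 + 100 → 893
Population now: 0–9=667, 10–19=951, 20–29=459, 30–39=825, 40–49=1285, 50–59=893, 60–69=1389
— Period 2 —
Births: 825 × 0.498 = 411
Band 2: 667 × 0.961 = 641
Band 3: 951 × 0.957 = 910
Band 4: 459 × 0.948 = 435
Band 5: 825 × 0.959 = 791
Band 6: 1285 × 0.933 = 1199
Band 7: 893 × 0.945 = 844
Net migration: Band 6 + 100 → 1299
Population now: 0–9=411, 10–19=641, 20–29=910, 30–39=435, 40–49=791, 50–59=1299, 60–69=844
— Period 3 —
Births: 435 × 0.498 = 217
Band 2: 411 × 0.961 = 395
Band 3: 641 × 0.957 = 613
Band 4: 910 × 0.948 = 863
Band 5: 435 × 0.959 = 417
Band 6: 791 × 0.933 = 738
Band 7: 1299 × 0.945 = 1228
Net migration: Band 6 + 100 → 838
Population now: 0–9=217, 10–19=395, 20–29=613, 30–39=863, 40–49=417, 50–59=838, 60–69=1228
Scenario A total after 3 periods: 4571
Scenario B projection —
— Period 1 —
Births: 1340 × 0.548 = 734
Band 2: 990 × 0.961 = 951
Band 3: 480 × 0.957 = 459
Band 4: 870 × 0.948 = 825
Band 5: 1340 × 0.959 = 1285
Band 6: 850 × 0.933 = 793
Band 7: 1470 × 0.945 = 1389
Net migration: Band 6 + 100 → 893
Population now: 0–9=734, 10–19=951, 20–29=459, 30–39=825, 40–49=1285, 50–59=893, 60–69=1389
— Period 2 —
Births: 825 × 0.548 = 452
Band 2: 734 × 0.961 = 705
Band 3: 951 × 0.957 = 910
Band 4: 459 × 0.948 = 435
Band 5: 825 × 0.959 = 791
Band 6: 1285 × 0.933 = 1199
Band 7: 893 × 0.945 = 844
Net migration: Band 6 + 100 → 1299
Population now: 0–9=452, 10–19=705, 20–29=910, 30–39=435, 40–49=791, 50–59=1299, 60–69=844
— Period 3 —
Births: 435 × 0.548 = 238
Band 2: 452 × 0.961 = 434
Band 3: 705 × 0.957 = 675
Band 4: 910 × 0.948 = 863
Band 5: 435 × 0.959 = 417
Band 6: 791 × 0.933 = 738
Band 7: 1299 × 0.945 = 1228
Net migration: Band 6 + 100 → 838
Population now: 0–9=238, 10–19=434, 20–29=675, 30–39=863, 40–49=417, 50–59=838, 60–69=1228
Scenario B total after 3 periods: 4693
Difference B − A = 4693 − 4571 = 122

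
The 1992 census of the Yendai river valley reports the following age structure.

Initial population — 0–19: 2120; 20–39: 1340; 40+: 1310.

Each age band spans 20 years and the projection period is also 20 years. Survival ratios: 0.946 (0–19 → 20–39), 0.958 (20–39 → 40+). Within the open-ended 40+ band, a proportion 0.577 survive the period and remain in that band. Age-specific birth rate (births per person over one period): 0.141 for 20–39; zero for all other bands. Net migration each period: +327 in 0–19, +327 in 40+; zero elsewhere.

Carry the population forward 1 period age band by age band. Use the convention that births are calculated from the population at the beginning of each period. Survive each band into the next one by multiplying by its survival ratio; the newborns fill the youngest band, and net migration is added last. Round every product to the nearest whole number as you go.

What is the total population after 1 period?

— Period 1 —
Births: 1340 * 0.141 = 189
20–39: 2120 * 0.946 = 2006
40+: 1340 * 0.958 + 1310 * 0.577 = 1284 + 756 = 2040
Net migration: 0–19 + 327 → 516; 40+ + 327 → 2367
→ [516, 2006, 2367]
Total after period 1: 516 + 2006 + 2367 = 4889

4889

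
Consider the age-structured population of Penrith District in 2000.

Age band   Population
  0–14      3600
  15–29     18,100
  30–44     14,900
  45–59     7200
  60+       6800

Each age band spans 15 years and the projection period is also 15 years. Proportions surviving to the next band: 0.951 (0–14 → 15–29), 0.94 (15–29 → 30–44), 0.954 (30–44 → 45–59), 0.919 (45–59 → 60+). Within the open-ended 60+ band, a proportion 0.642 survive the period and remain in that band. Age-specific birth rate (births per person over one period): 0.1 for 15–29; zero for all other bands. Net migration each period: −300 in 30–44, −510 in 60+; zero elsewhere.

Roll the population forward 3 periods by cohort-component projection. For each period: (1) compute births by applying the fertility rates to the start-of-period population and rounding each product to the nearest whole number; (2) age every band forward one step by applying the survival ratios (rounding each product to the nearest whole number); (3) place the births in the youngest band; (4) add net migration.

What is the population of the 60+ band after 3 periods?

26519

Period 1:
Births: 18100 × 0.1 = 1810
15–29: 3600 × 0.951 = 3424
30–44: 18100 × 0.94 = 17014
45–59: 14900 × 0.954 = 14215
60+: 7200 × 0.919 + 6800 × 0.642 = 6617 + 4366 = 10983
Net migration: 30–44 − 300 → 16714; 60+ − 510 → 10473
Population now: 0–14=1810, 15–29=3424, 30–44=16714, 45–59=14215, 60+=10473
Period 2:
Births: 3424 × 0.1 = 342
15–29: 1810 × 0.951 = 1721
30–44: 3424 × 0.94 = 3219
45–59: 16714 × 0.954 = 15945
60+: 14215 × 0.919 + 10473 × 0.642 = 13064 + 6724 = 19788
Net migration: 30–44 − 300 → 2919; 60+ − 510 → 19278
Population now: 0–14=342, 15–29=1721, 30–44=2919, 45–59=15945, 60+=19278
Period 3:
Births: 1721 × 0.1 = 172
15–29: 342 × 0.951 = 325
30–44: 1721 × 0.94 = 1618
45–59: 2919 × 0.954 = 2785
60+: 15945 × 0.919 + 19278 × 0.642 = 14653 + 12376 = 27029
Net migration: 30–44 − 300 → 1318; 60+ − 510 → 26519
Population now: 0–14=172, 15–29=325, 30–44=1318, 45–59=2785, 60+=26519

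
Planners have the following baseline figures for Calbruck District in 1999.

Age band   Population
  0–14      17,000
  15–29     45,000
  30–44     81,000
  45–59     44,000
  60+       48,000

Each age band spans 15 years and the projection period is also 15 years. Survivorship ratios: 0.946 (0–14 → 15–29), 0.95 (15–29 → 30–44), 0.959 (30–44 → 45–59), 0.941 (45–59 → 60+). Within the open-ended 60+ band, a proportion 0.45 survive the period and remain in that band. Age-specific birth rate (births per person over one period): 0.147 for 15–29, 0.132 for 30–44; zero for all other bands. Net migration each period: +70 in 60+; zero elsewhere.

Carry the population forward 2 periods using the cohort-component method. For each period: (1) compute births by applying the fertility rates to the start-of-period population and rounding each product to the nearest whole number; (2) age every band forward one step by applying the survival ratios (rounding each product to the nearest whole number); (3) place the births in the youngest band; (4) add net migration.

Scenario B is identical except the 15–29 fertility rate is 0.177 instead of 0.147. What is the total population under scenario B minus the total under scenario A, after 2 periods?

1761

Period 1.
Births: 45000 × 0.147 = 6615  |  81000 × 0.132 = 10692 → 17307
15–29: 17000 × 0.946 = 16082
30–44: 45000 × 0.95 = 42750
45–59: 81000 × 0.959 = 77679
60+: 44000 × 0.941 + 48000 × 0.45 = 41404 + 21600 = 63004
Net migration: 60+ + 70 → 63074
Population now: 0–14=17307, 15–29=16082, 30–44=42750, 45–59=77679, 60+=63074
Period 2.
Births: 16082 × 0.147 = 2364  |  42750 × 0.132 = 5643 → 8007
15–29: 17307 × 0.946 = 16372
30–44: 16082 × 0.95 = 15278
45–59: 42750 × 0.959 = 40997
60+: 77679 × 0.941 + 63074 × 0.45 = 73096 + 28383 = 101479
Net migration: 60+ + 70 → 101549
Population now: 0–14=8007, 15–29=16372, 30–44=15278, 45–59=40997, 60+=101549
Scenario A total after 2 periods: 182203
Scenario B projection —
Period 1.
Births: 45000 × 0.177 = 7965  |  81000 × 0.132 = 10692 → 18657
15–29: 17000 × 0.946 = 16082
30–44: 45000 × 0.95 = 42750
45–59: 81000 × 0.959 = 77679
60+: 44000 × 0.941 + 48000 × 0.45 = 41404 + 21600 = 63004
Net migration: 60+ + 70 → 63074
Population now: 0–14=18657, 15–29=16082, 30–44=42750, 45–59=77679, 60+=63074
Period 2.
Births: 16082 × 0.177 = 2847  |  42750 × 0.132 = 5643 → 8490
15–29: 18657 × 0.946 = 17650
30–44: 16082 × 0.95 = 15278
45–59: 42750 × 0.959 = 40997
60+: 77679 × 0.941 + 63074 × 0.45 = 73096 + 28383 = 101479
Net migration: 60+ + 70 → 101549
Population now: 0–14=8490, 15–29=17650, 30–44=15278, 45–59=40997, 60+=101549
Scenario B total after 2 periods: 183964
Difference B − A = 183964 − 182203 = 1761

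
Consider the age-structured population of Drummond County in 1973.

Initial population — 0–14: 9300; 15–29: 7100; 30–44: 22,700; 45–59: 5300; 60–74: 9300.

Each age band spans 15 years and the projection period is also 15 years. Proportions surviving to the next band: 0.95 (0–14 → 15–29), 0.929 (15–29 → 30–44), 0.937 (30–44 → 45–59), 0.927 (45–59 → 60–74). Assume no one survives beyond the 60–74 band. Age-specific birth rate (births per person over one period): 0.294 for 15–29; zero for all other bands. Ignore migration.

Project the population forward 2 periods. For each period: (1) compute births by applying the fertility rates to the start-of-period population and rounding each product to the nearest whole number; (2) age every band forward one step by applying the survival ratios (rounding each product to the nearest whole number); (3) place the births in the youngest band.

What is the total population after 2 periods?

— Period 1 —
Births: 7100 × 0.294 = 2087
15–29: 9300 × 0.95 = 8835
30–44: 7100 × 0.929 = 6596
45–59: 22700 × 0.937 = 21270
60–74: 5300 × 0.927 = 4913
End of period: [2087, 8835, 6596, 21270, 4913]
— Period 2 —
Births: 8835 × 0.294 = 2597
15–29: 2087 × 0.95 = 1983
30–44: 8835 × 0.929 = 8208
45–59: 6596 × 0.937 = 6180
60–74: 21270 × 0.927 = 19717
End of period: [2597, 1983, 8208, 6180, 19717]
Total after period 2: 2597 + 1983 + 8208 + 6180 + 19717 = 38685

38685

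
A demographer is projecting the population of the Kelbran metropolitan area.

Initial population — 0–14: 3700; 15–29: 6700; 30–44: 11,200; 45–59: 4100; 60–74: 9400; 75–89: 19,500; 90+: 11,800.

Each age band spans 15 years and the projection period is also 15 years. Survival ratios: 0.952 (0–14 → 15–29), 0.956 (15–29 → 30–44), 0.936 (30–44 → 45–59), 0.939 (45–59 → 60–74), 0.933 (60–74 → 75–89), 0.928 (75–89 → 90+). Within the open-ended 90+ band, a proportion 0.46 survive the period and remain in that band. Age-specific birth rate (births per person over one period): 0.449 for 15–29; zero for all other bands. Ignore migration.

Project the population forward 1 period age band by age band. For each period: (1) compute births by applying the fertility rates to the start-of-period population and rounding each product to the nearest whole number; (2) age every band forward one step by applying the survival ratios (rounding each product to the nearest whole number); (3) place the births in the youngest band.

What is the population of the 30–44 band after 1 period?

6405

Period 1.
Births: 6700 * 0.449 = 3008
15–29: 3700 * 0.952 = 3522
30–44: 6700 * 0.956 = 6405
45–59: 11200 * 0.936 = 10483
60–74: 4100 * 0.939 = 3850
75–89: 9400 * 0.933 = 8770
90+: 19500 * 0.928 + 11800 * 0.46 = 18096 + 5428 = 23524
→ [3008, 3522, 6405, 10483, 3850, 8770, 23524]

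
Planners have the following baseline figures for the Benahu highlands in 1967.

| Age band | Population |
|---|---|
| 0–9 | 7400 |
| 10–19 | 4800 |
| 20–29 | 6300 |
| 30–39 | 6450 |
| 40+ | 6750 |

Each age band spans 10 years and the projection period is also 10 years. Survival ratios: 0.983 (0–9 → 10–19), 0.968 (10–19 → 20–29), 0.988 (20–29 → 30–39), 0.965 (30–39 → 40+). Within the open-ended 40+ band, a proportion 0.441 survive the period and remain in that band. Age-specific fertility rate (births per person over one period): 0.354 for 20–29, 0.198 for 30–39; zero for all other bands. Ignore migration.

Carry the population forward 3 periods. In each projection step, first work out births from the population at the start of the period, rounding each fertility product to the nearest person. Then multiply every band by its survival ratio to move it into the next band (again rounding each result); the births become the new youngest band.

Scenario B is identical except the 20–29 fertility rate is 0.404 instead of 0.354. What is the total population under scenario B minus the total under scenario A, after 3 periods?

Let group 1 be 0–9 through group 5 = 40+.
Period 1.
Births: 6300 * 0.354 = 2230, 6450 * 0.198 = 1277 → total 3507
Group 2: 7400 * 0.983 = 7274
Group 3: 4800 * 0.968 = 4646
Group 4: 6300 * 0.988 = 6224
Group 5: 6450 * 0.965 + 6750 * 0.441 = 6224 + 2977 = 9201
→ [3507, 7274, 4646, 6224, 9201]
Period 2.
Births: 4646 * 0.354 = 1645, 6224 * 0.198 = 1232 → total 2877
Group 2: 3507 * 0.983 = 3447
Group 3: 7274 * 0.968 = 7041
Group 4: 4646 * 0.988 = 4590
Group 5: 6224 * 0.965 + 9201 * 0.441 = 6006 + 4058 = 10064
→ [2877, 3447, 7041, 4590, 10064]
Period 3.
Births: 7041 * 0.354 = 2493, 4590 * 0.198 = 909 → total 3402
Group 2: 2877 * 0.983 = 2828
Group 3: 3447 * 0.968 = 3337
Group 4: 7041 * 0.988 = 6957
Group 5: 4590 * 0.965 + 10064 * 0.441 = 4429 + 4438 = 8867
→ [3402, 2828, 3337, 6957, 8867]
Scenario A total after 3 periods: 25391
Scenario B projection —
Period 1.
Births: 6300 * 0.404 = 2545, 6450 * 0.198 = 1277 → total 3822
Group 2: 7400 * 0.983 = 7274
Group 3: 4800 * 0.968 = 4646
Group 4: 6300 * 0.988 = 6224
Group 5: 6450 * 0.965 + 6750 * 0.441 = 6224 + 2977 = 9201
→ [3822, 7274, 4646, 6224, 9201]
Period 2.
Births: 4646 * 0.404 = 1877, 6224 * 0.198 = 1232 → total 3109
Group 2: 3822 * 0.983 = 3757
Group 3: 7274 * 0.968 = 7041
Group 4: 4646 * 0.988 = 4590
Group 5: 6224 * 0.965 + 9201 * 0.441 = 6006 + 4058 = 10064
→ [3109, 3757, 7041, 4590, 10064]
Period 3.
Births: 7041 * 0.404 = 2845, 4590 * 0.198 = 909 → total 3754
Group 2: 3109 * 0.983 = 3056
Group 3: 3757 * 0.968 = 3637
Group 4: 7041 * 0.988 = 6957
Group 5: 4590 * 0.965 + 10064 * 0.441 = 4429 + 4438 = 8867
→ [3754, 3056, 3637, 6957, 8867]
Scenario B total after 3 periods: 26271
Difference B − A = 26271 − 25391 = 880

880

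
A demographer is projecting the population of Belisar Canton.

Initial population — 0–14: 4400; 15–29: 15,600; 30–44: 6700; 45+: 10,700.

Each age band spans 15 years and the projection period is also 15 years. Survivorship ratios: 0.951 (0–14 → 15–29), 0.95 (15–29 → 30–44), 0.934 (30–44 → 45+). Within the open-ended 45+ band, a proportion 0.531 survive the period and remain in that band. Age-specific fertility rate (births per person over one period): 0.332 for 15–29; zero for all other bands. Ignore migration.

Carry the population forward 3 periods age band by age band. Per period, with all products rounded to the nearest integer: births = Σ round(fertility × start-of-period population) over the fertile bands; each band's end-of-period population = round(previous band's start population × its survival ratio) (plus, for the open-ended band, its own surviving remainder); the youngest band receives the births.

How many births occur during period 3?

Let band 1 be 0–14 through band 4 = 45+.
— Period 1 —
Births: 15600 × 0.332 = 5179
Band 2: 4400 × 0.951 = 4184
Band 3: 15600 × 0.95 = 14820
Band 4: 6700 × 0.934 + 10700 × 0.531 = 6258 + 5682 = 11940
Giving 5179 / 4184 / 14820 / 11940.
— Period 2 —
Births: 4184 × 0.332 = 1389
Band 2: 5179 × 0.951 = 4925
Band 3: 4184 × 0.95 = 3975
Band 4: 14820 × 0.934 + 11940 × 0.531 = 13842 + 6340 = 20182
Giving 1389 / 4925 / 3975 / 20182.
— Period 3 —
Births: 4925 × 0.332 = 1635
Band 2: 1389 × 0.951 = 1321
Band 3: 4925 × 0.95 = 4679
Band 4: 3975 × 0.934 + 20182 × 0.531 = 3713 + 10717 = 14430
Giving 1635 / 1321 / 4679 / 14430.

1635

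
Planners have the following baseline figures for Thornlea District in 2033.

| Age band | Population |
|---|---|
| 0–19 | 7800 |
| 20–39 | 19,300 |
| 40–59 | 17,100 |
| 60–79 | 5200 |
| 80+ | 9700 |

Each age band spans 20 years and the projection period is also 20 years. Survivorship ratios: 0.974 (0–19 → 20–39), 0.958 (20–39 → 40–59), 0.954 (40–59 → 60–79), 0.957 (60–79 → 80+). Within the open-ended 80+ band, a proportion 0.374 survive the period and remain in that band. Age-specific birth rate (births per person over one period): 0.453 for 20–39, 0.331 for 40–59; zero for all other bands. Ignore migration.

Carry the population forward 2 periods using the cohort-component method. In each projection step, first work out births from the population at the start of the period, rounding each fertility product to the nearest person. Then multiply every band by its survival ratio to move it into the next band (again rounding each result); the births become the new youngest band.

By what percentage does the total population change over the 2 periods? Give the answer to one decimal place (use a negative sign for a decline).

13.9

Numbering the bands 1..5 from youngest to oldest:
— Period 1 —
Births: 19300 × 0.453 = 8743  |  17100 × 0.331 = 5660 → total 14403
Band 2: 7800 × 0.974 = 7597
Band 3: 19300 × 0.958 = 18489
Band 4: 17100 × 0.954 = 16313
Band 5: 5200 × 0.957 + 9700 × 0.374 = 4976 + 3628 = 8604
Population now: 0–19=14403, 20–39=7597, 40–59=18489, 60–79=16313, 80+=8604
— Period 2 —
Births: 7597 × 0.453 = 3441  |  18489 × 0.331 = 6120 → total 9561
Band 2: 14403 × 0.974 = 14029
Band 3: 7597 × 0.958 = 7278
Band 4: 18489 × 0.954 = 17639
Band 5: 16313 × 0.957 + 8604 × 0.374 = 15612 + 3218 = 18830
Population now: 0–19=9561, 20–39=14029, 40–59=7278, 60–79=17639, 80+=18830
Total: 59100 → 67337; change = 8237; percentage change = 13.9%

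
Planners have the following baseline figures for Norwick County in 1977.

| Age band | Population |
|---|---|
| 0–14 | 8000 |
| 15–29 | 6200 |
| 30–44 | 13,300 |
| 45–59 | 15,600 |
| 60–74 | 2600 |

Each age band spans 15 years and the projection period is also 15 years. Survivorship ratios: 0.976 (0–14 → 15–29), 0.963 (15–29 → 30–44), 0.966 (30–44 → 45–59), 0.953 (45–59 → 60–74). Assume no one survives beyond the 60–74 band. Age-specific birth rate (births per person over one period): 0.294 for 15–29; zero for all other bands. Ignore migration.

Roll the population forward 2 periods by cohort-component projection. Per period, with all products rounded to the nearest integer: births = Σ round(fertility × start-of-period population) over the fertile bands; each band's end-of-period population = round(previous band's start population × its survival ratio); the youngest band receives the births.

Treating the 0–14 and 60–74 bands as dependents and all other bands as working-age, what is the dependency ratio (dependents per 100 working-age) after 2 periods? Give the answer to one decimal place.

96.5

Numbering the groups 1..5 from youngest to oldest:
Period 1:
Births: 6200 × 0.294 = 1823
Group 2: 8000 × 0.976 = 7808
Group 3: 6200 × 0.963 = 5971
Group 4: 13300 × 0.966 = 12848
Group 5: 15600 × 0.953 = 14867
End of period: [1823, 7808, 5971, 12848, 14867]
Period 2:
Births: 7808 × 0.294 = 2296
Group 2: 1823 × 0.976 = 1779
Group 3: 7808 × 0.963 = 7519
Group 4: 5971 × 0.966 = 5768
Group 5: 12848 × 0.953 = 12244
End of period: [2296, 1779, 7519, 5768, 12244]
Dependents (band 0–14 + band 60–74) = 2296 + 12244 = 14540; working-age = 15066; ratio = 14540/15066 × 100 = 96.5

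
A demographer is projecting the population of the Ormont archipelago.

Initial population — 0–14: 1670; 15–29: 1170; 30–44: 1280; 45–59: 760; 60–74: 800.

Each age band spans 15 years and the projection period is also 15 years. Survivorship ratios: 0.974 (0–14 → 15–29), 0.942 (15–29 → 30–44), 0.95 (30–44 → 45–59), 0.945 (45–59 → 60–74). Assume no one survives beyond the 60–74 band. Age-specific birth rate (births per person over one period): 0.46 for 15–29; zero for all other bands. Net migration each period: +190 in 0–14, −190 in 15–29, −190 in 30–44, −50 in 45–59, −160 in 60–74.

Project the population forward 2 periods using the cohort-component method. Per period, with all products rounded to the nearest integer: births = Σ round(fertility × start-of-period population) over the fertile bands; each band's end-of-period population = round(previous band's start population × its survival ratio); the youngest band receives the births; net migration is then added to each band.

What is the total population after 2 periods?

4292

Call the groups 1 to 5, youngest first.
Period 1.
Births: 1170 * 0.46 = 538
Group 2: 1670 * 0.974 = 1627
Group 3: 1170 * 0.942 = 1102
Group 4: 1280 * 0.95 = 1216
Group 5: 760 * 0.945 = 718
Net migration: Group 1 + 190 → 728; Group 2 − 190 → 1437; Group 3 − 190 → 912; Group 4 − 50 → 1166; Group 5 − 160 → 558
End of period: [728, 1437, 912, 1166, 558]
Period 2.
Births: 1437 * 0.46 = 661
Group 2: 728 * 0.974 = 709
Group 3: 1437 * 0.942 = 1354
Group 4: 912 * 0.95 = 866
Group 5: 1166 * 0.945 = 1102
Net migration: Group 1 + 190 → 851; Group 2 − 190 → 519; Group 3 − 190 → 1164; Group 4 − 50 → 816; Group 5 − 160 → 942
End of period: [851, 519, 1164, 816, 942]
Total after period 2: 851 + 519 + 1164 + 816 + 942 = 4292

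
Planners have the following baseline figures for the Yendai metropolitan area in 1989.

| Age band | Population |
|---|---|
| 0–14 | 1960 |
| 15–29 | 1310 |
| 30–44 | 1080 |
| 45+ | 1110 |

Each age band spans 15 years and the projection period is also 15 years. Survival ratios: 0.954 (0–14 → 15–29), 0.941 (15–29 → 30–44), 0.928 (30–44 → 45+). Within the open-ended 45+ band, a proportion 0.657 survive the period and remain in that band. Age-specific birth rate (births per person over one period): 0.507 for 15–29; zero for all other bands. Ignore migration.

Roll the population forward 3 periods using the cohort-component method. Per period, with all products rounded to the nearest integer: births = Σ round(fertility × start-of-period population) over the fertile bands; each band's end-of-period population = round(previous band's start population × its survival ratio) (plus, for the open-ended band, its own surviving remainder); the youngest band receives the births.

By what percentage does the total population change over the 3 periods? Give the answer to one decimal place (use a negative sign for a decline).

-9.3

Numbering the bands 1..4 from youngest to oldest:
After projecting period 1:
Births: 1310 × 0.507 = 664
Band 2: 1960 × 0.954 = 1870
Band 3: 1310 × 0.941 = 1233
Band 4: 1080 × 0.928 + 1110 × 0.657 = 1002 + 729 = 1731
End of period: [664, 1870, 1233, 1731]
After projecting period 2:
Births: 1870 × 0.507 = 948
Band 2: 664 × 0.954 = 633
Band 3: 1870 × 0.941 = 1760
Band 4: 1233 × 0.928 + 1731 × 0.657 = 1144 + 1137 = 2281
End of period: [948, 633, 1760, 2281]
After projecting period 3:
Births: 633 × 0.507 = 321
Band 2: 948 × 0.954 = 904
Band 3: 633 × 0.941 = 596
Band 4: 1760 × 0.928 + 2281 × 0.657 = 1633 + 1499 = 3132
End of period: [321, 904, 596, 3132]
Total: 5460 → 4953; change = -507; percentage change = -9.3%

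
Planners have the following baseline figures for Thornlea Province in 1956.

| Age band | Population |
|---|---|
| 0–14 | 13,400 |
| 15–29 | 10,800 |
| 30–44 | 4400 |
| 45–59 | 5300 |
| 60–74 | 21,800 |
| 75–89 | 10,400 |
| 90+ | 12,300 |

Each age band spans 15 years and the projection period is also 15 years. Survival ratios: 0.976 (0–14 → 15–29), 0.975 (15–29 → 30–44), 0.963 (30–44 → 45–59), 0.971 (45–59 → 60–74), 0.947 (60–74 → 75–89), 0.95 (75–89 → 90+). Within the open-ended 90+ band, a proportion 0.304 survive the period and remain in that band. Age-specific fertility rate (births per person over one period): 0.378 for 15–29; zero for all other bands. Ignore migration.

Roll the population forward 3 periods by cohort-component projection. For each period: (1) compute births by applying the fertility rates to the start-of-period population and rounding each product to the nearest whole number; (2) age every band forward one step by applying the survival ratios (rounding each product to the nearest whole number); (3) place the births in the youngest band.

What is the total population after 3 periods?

Call the bands 1 to 7, youngest first.
Period 1.
Births: 10800 * 0.378 = 4082
Band 2: 13400 * 0.976 = 13078
Band 3: 10800 * 0.975 = 10530
Band 4: 4400 * 0.963 = 4237
Band 5: 5300 * 0.971 = 5146
Band 6: 21800 * 0.947 = 20645
Band 7: 10400 * 0.95 + 12300 * 0.304 = 9880 + 3739 = 13619
Population now: 0–14=4082, 15–29=13078, 30–44=10530, 45–59=4237, 60–74=5146, 75–89=20645, 90+=13619
Period 2.
Births: 13078 * 0.378 = 4943
Band 2: 4082 * 0.976 = 3984
Band 3: 13078 * 0.975 = 12751
Band 4: 10530 * 0.963 = 10140
Band 5: 4237 * 0.971 = 4114
Band 6: 5146 * 0.947 = 4873
Band 7: 20645 * 0.95 + 13619 * 0.304 = 19613 + 4140 = 23753
Population now: 0–14=4943, 15–29=3984, 30–44=12751, 45–59=10140, 60–74=4114, 75–89=4873, 90+=23753
Period 3.
Births: 3984 * 0.378 = 1506
Band 2: 4943 * 0.976 = 4824
Band 3: 3984 * 0.975 = 3884
Band 4: 12751 * 0.963 = 12279
Band 5: 10140 * 0.971 = 9846
Band 6: 4114 * 0.947 = 3896
Band 7: 4873 * 0.95 + 23753 * 0.304 = 4629 + 7221 = 11850
Population now: 0–14=1506, 15–29=4824, 30–44=3884, 45–59=12279, 60–74=9846, 75–89=3896, 90+=11850
Total after period 3: 1506 + 4824 + 3884 + 12279 + 9846 + 3896 + 11850 = 48085

48085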